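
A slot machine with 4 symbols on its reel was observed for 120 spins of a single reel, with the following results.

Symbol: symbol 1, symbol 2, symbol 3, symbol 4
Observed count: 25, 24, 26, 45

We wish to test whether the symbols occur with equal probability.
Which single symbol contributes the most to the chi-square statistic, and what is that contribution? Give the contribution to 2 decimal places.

Expected count for each of the 4 categories: 120/4 = 30.
symbol 1: (25 − 30)²/30 = 25/30 = 0.833
symbol 2: (24 − 30)²/30 = 36/30 = 1.200
symbol 3: (26 − 30)²/30 = 16/30 = 0.533
symbol 4: (45 − 30)²/30 = 225/30 = 7.500
The largest term is for symbol 4: 7.50.

symbol 4, 7.50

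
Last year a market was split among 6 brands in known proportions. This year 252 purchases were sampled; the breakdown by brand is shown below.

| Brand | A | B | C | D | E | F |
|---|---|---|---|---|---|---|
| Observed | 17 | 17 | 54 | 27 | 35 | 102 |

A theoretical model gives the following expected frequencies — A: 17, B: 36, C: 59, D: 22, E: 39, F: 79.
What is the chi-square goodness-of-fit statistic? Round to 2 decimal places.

18.69

A: (17 − 17)²/17 = 0/17 = 0.000
B: (17 − 36)²/36 = 361/36 = 10.028
C: (54 − 59)²/59 = 25/59 = 0.424
D: (27 − 22)²/22 = 25/22 = 1.136
E: (35 − 39)²/39 = 16/39 = 0.410
F: (102 − 79)²/79 = 529/79 = 6.696
Sum = 18.69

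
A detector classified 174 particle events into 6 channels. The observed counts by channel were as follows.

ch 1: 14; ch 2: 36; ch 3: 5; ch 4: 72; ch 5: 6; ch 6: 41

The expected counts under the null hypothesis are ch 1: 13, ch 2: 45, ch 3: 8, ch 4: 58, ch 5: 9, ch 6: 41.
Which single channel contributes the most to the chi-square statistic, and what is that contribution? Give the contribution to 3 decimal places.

cat         O        E   (O−E)²/E
ch 1       14       13     0.0769
ch 2       36       45     1.8000
ch 3        5        8     1.1250
ch 4       72       58     3.3793
ch 5        6        9     1.0000
ch 6       41       41     0.0000
The largest term is for ch 4: 3.379.

ch 4, 3.379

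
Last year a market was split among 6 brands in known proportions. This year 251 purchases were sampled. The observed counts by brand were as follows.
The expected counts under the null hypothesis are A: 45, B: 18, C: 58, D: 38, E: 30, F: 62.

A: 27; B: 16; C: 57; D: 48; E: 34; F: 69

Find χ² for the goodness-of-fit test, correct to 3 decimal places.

A: (27 − 45)²/45 = 324/45 = 7.2000
B: (16 − 18)²/18 = 4/18 = 0.2222
C: (57 − 58)²/58 = 1/58 = 0.0172
D: (48 − 38)²/38 = 100/38 = 2.6316
E: (34 − 30)²/30 = 16/30 = 0.5333
F: (69 − 62)²/62 = 49/62 = 0.7903
Sum = 11.395

11.395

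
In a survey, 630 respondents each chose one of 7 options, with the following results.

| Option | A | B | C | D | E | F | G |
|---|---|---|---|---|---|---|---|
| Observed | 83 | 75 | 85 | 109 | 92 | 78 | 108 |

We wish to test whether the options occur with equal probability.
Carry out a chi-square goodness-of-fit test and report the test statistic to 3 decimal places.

12.578

Under H₀ each category has probability 1/7, so each expected count is 630/7 = 90.
χ² = (83−90)²/90 + (75−90)²/90 + (85−90)²/90 + (109−90)²/90 + (92−90)²/90 + (78−90)²/90 + (108−90)²/90
   = 0.5444 + 2.5000 + 0.2778 + 4.0111 + 0.0444 + 1.6000 + 3.6000
Sum = 12.578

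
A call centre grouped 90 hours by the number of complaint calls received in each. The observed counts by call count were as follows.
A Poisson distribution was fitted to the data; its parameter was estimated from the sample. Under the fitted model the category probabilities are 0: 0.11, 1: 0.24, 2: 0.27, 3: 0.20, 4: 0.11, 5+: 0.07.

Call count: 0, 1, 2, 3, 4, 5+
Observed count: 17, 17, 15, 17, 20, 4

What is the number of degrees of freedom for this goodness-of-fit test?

4

There are k = 6 categories and 1 parameter estimated from the data, so df = 6 − 1 − 1 = 4.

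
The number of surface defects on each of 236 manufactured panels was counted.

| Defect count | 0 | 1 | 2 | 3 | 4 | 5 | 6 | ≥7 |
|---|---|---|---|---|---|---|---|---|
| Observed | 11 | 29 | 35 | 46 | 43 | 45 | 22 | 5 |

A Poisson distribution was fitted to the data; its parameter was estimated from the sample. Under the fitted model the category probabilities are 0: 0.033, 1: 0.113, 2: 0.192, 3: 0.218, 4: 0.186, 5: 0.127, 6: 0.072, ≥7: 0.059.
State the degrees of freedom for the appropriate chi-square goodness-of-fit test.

There are k = 8 categories and 1 parameter estimated from the data, so df = 8 − 1 − 1 = 6.

6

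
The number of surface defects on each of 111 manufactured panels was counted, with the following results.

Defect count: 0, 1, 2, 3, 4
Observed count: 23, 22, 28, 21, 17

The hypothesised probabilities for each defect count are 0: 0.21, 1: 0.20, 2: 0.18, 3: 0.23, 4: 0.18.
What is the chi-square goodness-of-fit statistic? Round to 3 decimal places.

4.473

Expected counts E_i = n·p_i: 111×0.21 = 23.31, 111×0.20 = 22.2, 111×0.18 = 19.98, 111×0.23 = 25.53, 111×0.18 = 19.98.
cat         O        E   (O−E)²/E
0          23    23.31     0.0041
1          22     22.2     0.0018
2          28    19.98     3.2192
3          21    25.53     0.8038
4          17    19.98     0.4445
Sum = 4.473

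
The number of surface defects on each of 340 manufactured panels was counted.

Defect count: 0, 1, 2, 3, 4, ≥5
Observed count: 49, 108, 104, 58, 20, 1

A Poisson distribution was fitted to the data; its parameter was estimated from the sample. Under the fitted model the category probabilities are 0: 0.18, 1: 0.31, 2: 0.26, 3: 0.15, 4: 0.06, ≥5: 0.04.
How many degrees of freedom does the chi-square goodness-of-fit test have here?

4

There are k = 6 categories and 1 parameter estimated from the data, so df = 6 − 1 − 1 = 4.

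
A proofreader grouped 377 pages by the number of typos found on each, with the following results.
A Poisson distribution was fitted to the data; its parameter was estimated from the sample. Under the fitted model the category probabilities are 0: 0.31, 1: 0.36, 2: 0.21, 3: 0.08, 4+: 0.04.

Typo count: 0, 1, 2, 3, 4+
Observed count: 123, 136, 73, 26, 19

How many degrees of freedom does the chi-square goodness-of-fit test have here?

There are k = 5 categories and 1 parameter estimated from the data, so df = 5 − 1 − 1 = 3.

3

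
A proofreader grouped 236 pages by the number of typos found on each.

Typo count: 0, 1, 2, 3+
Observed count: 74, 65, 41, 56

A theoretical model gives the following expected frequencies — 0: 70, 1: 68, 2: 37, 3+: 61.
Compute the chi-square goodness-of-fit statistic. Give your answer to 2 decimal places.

1.20

0: (74 − 70)²/70 = 16/70 = 0.229
1: (65 − 68)²/68 = 9/68 = 0.132
2: (41 − 37)²/37 = 16/37 = 0.432
3+: (56 − 61)²/61 = 25/61 = 0.410
Sum = 1.20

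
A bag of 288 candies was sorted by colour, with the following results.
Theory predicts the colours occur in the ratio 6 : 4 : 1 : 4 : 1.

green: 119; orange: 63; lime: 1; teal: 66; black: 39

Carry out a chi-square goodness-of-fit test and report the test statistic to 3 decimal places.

Ratio total = 16. Expected counts: 288×6/16 = 108, 288×4/16 = 72, 288×1/16 = 18, 288×4/16 = 72, 288×1/16 = 18.
χ² = (119−108)²/108 + (63−72)²/72 + (1−18)²/18 + (66−72)²/72 + (39−18)²/18
   = 1.1204 + 1.1250 + 16.0556 + 0.5000 + 24.5000
Sum = 43.301

43.301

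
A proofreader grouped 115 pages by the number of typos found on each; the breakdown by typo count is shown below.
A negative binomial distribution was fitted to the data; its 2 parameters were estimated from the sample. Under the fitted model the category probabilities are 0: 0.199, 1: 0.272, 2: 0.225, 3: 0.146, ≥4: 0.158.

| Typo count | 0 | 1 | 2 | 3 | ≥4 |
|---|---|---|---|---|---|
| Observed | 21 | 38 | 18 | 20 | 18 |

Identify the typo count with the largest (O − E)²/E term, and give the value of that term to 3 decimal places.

Expected counts E_i = n·p_i: 115×0.199 = 22.885, 115×0.272 = 31.28, 115×0.225 = 25.875, 115×0.146 = 16.79, 115×0.158 = 18.17.
0: (21 − 22.885)²/22.885 = 3.553225/22.885 = 0.1553
1: (38 − 31.28)²/31.28 = 45.1584/31.28 = 1.4437
2: (18 − 25.875)²/25.875 = 62.015625/25.875 = 2.3967
3: (20 − 16.79)²/16.79 = 10.3041/16.79 = 0.6137
≥4: (18 − 18.17)²/18.17 = 0.0289/18.17 = 0.0016
The largest term is for 2: 2.397.

2, 2.397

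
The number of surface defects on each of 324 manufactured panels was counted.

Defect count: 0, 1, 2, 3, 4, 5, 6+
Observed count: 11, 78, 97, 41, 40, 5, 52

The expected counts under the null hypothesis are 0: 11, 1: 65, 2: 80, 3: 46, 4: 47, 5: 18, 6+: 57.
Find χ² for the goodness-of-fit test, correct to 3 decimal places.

17.626

0: (11 − 11)²/11 = 0/11 = 0.0000
1: (78 − 65)²/65 = 169/65 = 2.6000
2: (97 − 80)²/80 = 289/80 = 3.6125
3: (41 − 46)²/46 = 25/46 = 0.5435
4: (40 − 47)²/47 = 49/47 = 1.0426
5: (5 − 18)²/18 = 169/18 = 9.3889
6+: (52 − 57)²/57 = 25/57 = 0.4386
Sum = 17.626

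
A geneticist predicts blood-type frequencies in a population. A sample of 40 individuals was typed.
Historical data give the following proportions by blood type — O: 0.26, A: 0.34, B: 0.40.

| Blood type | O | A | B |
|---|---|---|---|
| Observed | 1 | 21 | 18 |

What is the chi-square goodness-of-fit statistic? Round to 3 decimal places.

Expected counts E_i = n·p_i: 40×0.26 = 10.4, 40×0.34 = 13.6, 40×0.40 = 16.
cat         O        E   (O−E)²/E
O           1     10.4     8.4962
A          21     13.6     4.0265
B          18       16     0.2500
Sum = 12.773

12.773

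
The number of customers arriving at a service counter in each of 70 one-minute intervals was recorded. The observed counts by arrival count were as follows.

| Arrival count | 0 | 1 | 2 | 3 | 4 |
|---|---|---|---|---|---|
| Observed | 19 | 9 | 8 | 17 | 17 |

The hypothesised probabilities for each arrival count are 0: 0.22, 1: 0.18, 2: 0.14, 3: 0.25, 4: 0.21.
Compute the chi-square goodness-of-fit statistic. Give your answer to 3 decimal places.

2.575

Expected counts E_i = n·p_i: 70×0.22 = 15.4, 70×0.18 = 12.6, 70×0.14 = 9.8, 70×0.25 = 17.5, 70×0.21 = 14.7.
0: (19 − 15.4)²/15.4 = 12.96/15.4 = 0.8416
1: (9 − 12.6)²/12.6 = 12.96/12.6 = 1.0286
2: (8 − 9.8)²/9.8 = 3.24/9.8 = 0.3306
3: (17 − 17.5)²/17.5 = 0.25/17.5 = 0.0143
4: (17 − 14.7)²/14.7 = 5.29/14.7 = 0.3599
Sum = 2.575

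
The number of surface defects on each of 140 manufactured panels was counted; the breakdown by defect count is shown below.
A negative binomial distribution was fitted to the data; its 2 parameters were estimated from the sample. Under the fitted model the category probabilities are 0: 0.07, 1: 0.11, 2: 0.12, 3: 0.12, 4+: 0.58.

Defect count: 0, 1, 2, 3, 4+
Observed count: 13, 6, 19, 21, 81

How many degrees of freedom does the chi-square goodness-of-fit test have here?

There are k = 5 categories and 2 parameters estimated from the data, so df = 5 − 1 − 2 = 2.

2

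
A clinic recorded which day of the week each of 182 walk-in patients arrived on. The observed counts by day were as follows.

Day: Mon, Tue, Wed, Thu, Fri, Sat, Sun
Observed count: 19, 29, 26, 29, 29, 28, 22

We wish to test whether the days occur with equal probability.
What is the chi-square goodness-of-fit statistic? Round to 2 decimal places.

Expected count for each of the 7 categories: 182/7 = 26.
Mon: (19 − 26)²/26 = 49/26 = 1.885
Tue: (29 − 26)²/26 = 9/26 = 0.346
Wed: (26 − 26)²/26 = 0/26 = 0.000
Thu: (29 − 26)²/26 = 9/26 = 0.346
Fri: (29 − 26)²/26 = 9/26 = 0.346
Sat: (28 − 26)²/26 = 4/26 = 0.154
Sun: (22 − 26)²/26 = 16/26 = 0.615
Sum = 3.69

3.69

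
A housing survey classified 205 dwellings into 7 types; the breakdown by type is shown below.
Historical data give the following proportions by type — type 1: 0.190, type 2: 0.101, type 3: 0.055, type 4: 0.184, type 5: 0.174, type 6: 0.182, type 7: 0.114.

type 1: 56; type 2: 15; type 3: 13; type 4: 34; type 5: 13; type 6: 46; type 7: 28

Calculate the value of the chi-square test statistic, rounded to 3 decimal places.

27.015

Expected counts E_i = n·p_i: 205×0.190 = 38.95, 205×0.101 = 20.705, 205×0.055 = 11.275, 205×0.184 = 37.72, 205×0.174 = 35.67, 205×0.182 = 37.31, 205×0.114 = 23.37.
χ² = (56−38.95)²/38.95 + (15−20.705)²/20.705 + (13−11.275)²/11.275 + (34−37.72)²/37.72 + (13−35.67)²/35.67 + (46−37.31)²/37.31 + (28−23.37)²/23.37
   = 7.4635 + 1.5719 + 0.2639 + 0.3669 + 14.4079 + 2.0240 + 0.9173
Sum = 27.015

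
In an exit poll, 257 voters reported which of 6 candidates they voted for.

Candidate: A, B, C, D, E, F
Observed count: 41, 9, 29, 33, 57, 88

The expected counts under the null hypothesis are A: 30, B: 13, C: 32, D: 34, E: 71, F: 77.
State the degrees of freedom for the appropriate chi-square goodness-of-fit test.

5

There are k = 6 categories and no parameters were estimated from the data, so df = 6 − 1 = 5.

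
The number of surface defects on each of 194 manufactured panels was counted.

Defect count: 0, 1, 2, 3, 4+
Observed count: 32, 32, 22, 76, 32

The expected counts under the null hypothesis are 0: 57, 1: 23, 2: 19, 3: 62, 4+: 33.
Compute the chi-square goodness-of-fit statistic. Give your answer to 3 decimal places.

0: (32 − 57)²/57 = 625/57 = 10.9649
1: (32 − 23)²/23 = 81/23 = 3.5217
2: (22 − 19)²/19 = 9/19 = 0.4737
3: (76 − 62)²/62 = 196/62 = 3.1613
4+: (32 − 33)²/33 = 1/33 = 0.0303
Sum = 18.152

18.152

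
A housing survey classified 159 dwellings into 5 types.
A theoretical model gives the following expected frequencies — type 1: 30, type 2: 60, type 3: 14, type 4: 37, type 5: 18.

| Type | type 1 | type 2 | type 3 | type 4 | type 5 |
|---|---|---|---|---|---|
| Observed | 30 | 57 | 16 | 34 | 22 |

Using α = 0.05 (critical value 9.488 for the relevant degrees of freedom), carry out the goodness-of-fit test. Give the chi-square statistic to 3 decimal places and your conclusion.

1.568; do not reject

cat         O        E   (O−E)²/E
type 1     30       30     0.0000
type 2     57       60     0.1500
type 3     16       14     0.2857
type 4     34       37     0.2432
type 5     22       18     0.8889
Sum = 1.568
df = 4. Since 1.568 < 9.488, we do not reject H₀.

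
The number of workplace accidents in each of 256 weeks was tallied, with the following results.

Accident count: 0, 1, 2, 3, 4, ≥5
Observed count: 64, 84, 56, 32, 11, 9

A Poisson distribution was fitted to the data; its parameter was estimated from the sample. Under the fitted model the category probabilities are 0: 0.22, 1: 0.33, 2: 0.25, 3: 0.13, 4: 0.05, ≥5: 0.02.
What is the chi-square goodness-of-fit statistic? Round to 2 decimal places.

Expected counts E_i = n·p_i: 256×0.22 = 56.32, 256×0.33 = 84.48, 256×0.25 = 64, 256×0.13 = 33.28, 256×0.05 = 12.8, 256×0.02 = 5.12.
cat         O        E   (O−E)²/E
0          64    56.32      1.047
1          84    84.48      0.003
2          56       64      1.000
3          32    33.28      0.049
4          11     12.8      0.253
≥5          9     5.12      2.940
Sum = 5.29

5.29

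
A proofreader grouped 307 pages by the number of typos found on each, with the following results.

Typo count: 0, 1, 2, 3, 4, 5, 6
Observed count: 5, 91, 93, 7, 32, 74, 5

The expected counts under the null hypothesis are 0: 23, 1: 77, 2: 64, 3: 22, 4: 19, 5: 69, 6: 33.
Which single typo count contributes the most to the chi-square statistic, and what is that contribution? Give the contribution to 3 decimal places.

cat         O        E   (O−E)²/E
0           5       23    14.0870
1          91       77     2.5455
2          93       64    13.1406
3           7       22    10.2273
4          32       19     8.8947
5          74       69     0.3623
6           5       33    23.7576
The largest term is for 6: 23.758.

6, 23.758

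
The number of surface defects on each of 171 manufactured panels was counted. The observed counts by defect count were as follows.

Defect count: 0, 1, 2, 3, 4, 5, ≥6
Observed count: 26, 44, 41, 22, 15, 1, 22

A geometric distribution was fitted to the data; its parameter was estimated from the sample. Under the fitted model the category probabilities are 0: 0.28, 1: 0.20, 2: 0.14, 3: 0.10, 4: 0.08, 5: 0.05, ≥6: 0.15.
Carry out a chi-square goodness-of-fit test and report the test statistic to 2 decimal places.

Expected counts E_i = n·p_i: 171×0.28 = 47.88, 171×0.20 = 34.2, 171×0.14 = 23.94, 171×0.10 = 17.1, 171×0.08 = 13.68, 171×0.05 = 8.55, 171×0.15 = 25.65.
0: (26 − 47.88)²/47.88 = 478.7344/47.88 = 9.999
1: (44 − 34.2)²/34.2 = 96.04/34.2 = 2.808
2: (41 − 23.94)²/23.94 = 291.0436/23.94 = 12.157
3: (22 − 17.1)²/17.1 = 24.01/17.1 = 1.404
4: (15 − 13.68)²/13.68 = 1.7424/13.68 = 0.127
5: (1 − 8.55)²/8.55 = 57.0025/8.55 = 6.667
≥6: (22 − 25.65)²/25.65 = 13.3225/25.65 = 0.519
Sum = 33.68

33.68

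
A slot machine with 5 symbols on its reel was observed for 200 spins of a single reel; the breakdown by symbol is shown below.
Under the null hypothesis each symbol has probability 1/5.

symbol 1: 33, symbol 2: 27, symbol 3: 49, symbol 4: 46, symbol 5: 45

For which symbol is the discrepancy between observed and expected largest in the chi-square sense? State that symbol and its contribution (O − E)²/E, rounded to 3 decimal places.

Expected count for each of the 5 categories: 200/5 = 40.
χ² = (33−40)²/40 + (27−40)²/40 + (49−40)²/40 + (46−40)²/40 + (45−40)²/40
   = 1.2250 + 4.2250 + 2.0250 + 0.9000 + 0.6250
The largest term is for symbol 2: 4.225.

symbol 2, 4.225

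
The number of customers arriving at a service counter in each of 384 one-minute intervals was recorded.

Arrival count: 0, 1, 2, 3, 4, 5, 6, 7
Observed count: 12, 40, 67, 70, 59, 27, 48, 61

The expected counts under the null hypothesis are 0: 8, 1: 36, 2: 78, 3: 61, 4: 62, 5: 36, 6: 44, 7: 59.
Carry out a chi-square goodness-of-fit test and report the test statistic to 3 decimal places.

0: (12 − 8)²/8 = 16/8 = 2.0000
1: (40 − 36)²/36 = 16/36 = 0.4444
2: (67 − 78)²/78 = 121/78 = 1.5513
3: (70 − 61)²/61 = 81/61 = 1.3279
4: (59 − 62)²/62 = 9/62 = 0.1452
5: (27 − 36)²/36 = 81/36 = 2.2500
6: (48 − 44)²/44 = 16/44 = 0.3636
7: (61 − 59)²/59 = 4/59 = 0.0678
Sum = 8.150

8.150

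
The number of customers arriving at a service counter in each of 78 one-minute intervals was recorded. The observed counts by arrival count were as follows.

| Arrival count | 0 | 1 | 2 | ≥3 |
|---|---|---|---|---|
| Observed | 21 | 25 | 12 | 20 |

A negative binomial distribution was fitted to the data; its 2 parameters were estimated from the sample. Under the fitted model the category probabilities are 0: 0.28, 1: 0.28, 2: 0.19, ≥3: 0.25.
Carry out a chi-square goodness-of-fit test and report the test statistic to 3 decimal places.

1.039

Expected counts E_i = n·p_i: 78×0.28 = 21.84, 78×0.28 = 21.84, 78×0.19 = 14.82, 78×0.25 = 19.5.
cat         O        E   (O−E)²/E
0          21    21.84     0.0323
1          25    21.84     0.4572
2          12    14.82     0.5366
≥3         20     19.5     0.0128
Sum = 1.039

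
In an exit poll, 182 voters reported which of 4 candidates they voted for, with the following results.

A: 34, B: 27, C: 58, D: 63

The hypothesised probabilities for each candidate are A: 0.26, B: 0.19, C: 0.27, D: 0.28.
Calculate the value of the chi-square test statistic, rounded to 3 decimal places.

Expected counts E_i = n·p_i: 182×0.26 = 47.32, 182×0.19 = 34.58, 182×0.27 = 49.14, 182×0.28 = 50.96.
A: (34 − 47.32)²/47.32 = 177.4224/47.32 = 3.7494
B: (27 − 34.58)²/34.58 = 57.4564/34.58 = 1.6616
C: (58 − 49.14)²/49.14 = 78.4996/49.14 = 1.5975
D: (63 − 50.96)²/50.96 = 144.9616/50.96 = 2.8446
Sum = 9.853

9.853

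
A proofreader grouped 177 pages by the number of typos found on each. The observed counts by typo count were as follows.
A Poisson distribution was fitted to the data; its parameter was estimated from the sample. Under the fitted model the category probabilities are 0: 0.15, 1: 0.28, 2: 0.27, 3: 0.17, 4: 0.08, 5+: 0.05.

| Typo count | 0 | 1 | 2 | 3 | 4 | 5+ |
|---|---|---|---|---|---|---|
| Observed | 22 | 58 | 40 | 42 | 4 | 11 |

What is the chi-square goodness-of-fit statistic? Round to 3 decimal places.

Expected counts E_i = n·p_i: 177×0.15 = 26.55, 177×0.28 = 49.56, 177×0.27 = 47.79, 177×0.17 = 30.09, 177×0.08 = 14.16, 177×0.05 = 8.85.
0: (22 − 26.55)²/26.55 = 20.7025/26.55 = 0.7798
1: (58 − 49.56)²/49.56 = 71.2336/49.56 = 1.4373
2: (40 − 47.79)²/47.79 = 60.6841/47.79 = 1.2698
3: (42 − 30.09)²/30.09 = 141.8481/30.09 = 4.7141
4: (4 − 14.16)²/14.16 = 103.2256/14.16 = 7.2899
5+: (11 − 8.85)²/8.85 = 4.6225/8.85 = 0.5223
Sum = 16.013

16.013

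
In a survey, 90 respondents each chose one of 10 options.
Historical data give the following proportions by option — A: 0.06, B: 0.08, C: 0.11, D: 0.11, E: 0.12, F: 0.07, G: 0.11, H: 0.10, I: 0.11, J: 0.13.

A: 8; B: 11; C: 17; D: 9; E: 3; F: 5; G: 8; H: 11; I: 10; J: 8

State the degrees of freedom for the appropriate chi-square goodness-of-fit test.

There are k = 10 categories and no parameters were estimated from the data, so df = 10 − 1 = 9.

9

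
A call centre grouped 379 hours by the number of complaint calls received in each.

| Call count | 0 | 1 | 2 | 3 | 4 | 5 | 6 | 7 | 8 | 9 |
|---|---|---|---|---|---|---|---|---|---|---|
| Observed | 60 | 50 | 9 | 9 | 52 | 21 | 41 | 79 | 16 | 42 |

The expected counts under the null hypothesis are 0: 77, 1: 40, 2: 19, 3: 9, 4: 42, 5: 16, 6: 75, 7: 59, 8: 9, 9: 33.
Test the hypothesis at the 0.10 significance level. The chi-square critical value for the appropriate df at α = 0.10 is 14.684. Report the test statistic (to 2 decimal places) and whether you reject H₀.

χ² = (60−77)²/77 + (50−40)²/40 + (9−19)²/19 + (9−9)²/9 + (52−42)²/42 + (21−16)²/16 + (41−75)²/75 + (79−59)²/59 + (16−9)²/9 + (42−33)²/33
   = 3.753 + 2.500 + 5.263 + 0.000 + 2.381 + 1.563 + 15.413 + 6.780 + 5.444 + 2.455
Sum = 45.55
df = 9. Since 45.55 > 14.684, we reject H₀.

45.55; reject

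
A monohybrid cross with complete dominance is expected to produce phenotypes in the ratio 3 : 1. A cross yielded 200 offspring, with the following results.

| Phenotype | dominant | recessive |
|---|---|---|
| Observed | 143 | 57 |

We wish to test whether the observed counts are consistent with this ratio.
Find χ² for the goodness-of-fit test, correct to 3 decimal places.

Ratio total = 4. Expected counts: 200×3/4 = 150, 200×1/4 = 50.
dominant: (143 − 150)²/150 = 49/150 = 0.3267
recessive: (57 − 50)²/50 = 49/50 = 0.9800
Sum = 1.307

1.307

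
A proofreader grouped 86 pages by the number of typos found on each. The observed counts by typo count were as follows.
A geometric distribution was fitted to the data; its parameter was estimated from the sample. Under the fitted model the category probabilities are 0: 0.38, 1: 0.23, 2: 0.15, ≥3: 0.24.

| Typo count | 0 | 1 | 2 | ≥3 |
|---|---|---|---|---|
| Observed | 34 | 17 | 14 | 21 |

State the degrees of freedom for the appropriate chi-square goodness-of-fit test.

2

There are k = 4 categories and 1 parameter estimated from the data, so df = 4 − 1 − 1 = 2.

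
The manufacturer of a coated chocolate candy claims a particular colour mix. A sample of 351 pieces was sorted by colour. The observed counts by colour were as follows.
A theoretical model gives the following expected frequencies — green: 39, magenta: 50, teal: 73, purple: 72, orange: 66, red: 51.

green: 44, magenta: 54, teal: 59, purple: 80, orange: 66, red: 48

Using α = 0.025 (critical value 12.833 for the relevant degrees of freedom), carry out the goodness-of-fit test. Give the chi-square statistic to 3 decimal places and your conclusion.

4.711; do not reject

χ² = (44−39)²/39 + (54−50)²/50 + (59−73)²/73 + (80−72)²/72 + (66−66)²/66 + (48−51)²/51
   = 0.6410 + 0.3200 + 2.6849 + 0.8889 + 0.0000 + 0.1765
Sum = 4.711
df = 5. Since 4.711 < 12.833, we do not reject H₀.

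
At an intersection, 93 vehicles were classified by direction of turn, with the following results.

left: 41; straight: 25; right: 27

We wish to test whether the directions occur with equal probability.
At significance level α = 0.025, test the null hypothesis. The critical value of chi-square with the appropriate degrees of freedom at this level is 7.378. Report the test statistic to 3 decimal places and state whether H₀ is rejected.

Expected count for each of the 3 categories: 93/3 = 31.
cat           O        E   (O−E)²/E
left         41       31     3.2258
straight     25       31     1.1613
right        27       31     0.5161
Sum = 4.903
df = 2. Since 4.903 < 7.378, we do not reject H₀.

4.903; do not reject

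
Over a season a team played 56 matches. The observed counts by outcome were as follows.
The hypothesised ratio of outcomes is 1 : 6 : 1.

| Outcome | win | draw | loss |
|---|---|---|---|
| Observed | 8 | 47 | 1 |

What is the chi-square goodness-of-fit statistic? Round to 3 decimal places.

5.881

Ratio total = 8. Expected counts: 56×1/8 = 7, 56×6/8 = 42, 56×1/8 = 7.
win: (8 − 7)²/7 = 1/7 = 0.1429
draw: (47 − 42)²/42 = 25/42 = 0.5952
loss: (1 − 7)²/7 = 36/7 = 5.1429
Sum = 5.881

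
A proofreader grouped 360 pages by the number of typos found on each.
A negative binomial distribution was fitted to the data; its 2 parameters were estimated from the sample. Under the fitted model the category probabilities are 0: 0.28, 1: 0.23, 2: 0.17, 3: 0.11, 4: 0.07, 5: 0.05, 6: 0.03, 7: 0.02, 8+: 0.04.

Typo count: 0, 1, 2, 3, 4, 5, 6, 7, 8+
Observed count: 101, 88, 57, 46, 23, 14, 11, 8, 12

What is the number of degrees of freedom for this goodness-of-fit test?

There are k = 9 categories and 2 parameters estimated from the data, so df = 9 − 1 − 2 = 6.

6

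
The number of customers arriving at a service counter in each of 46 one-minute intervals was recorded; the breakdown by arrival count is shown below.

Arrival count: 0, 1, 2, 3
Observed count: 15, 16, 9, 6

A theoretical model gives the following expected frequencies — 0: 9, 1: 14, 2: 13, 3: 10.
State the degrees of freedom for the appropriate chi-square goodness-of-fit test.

There are k = 4 categories and no parameters were estimated from the data, so df = 4 − 1 = 3.

3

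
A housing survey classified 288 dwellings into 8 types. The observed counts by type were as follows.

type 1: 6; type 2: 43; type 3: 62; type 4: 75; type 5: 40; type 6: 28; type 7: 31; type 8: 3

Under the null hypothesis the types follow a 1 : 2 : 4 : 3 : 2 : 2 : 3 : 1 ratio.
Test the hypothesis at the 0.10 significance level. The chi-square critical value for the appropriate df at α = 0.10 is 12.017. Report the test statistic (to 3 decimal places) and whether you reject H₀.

44.365; reject

Ratio total = 18. Expected counts: 288×1/18 = 16, 288×2/18 = 32, 288×4/18 = 64, 288×3/18 = 48, 288×2/18 = 32, 288×2/18 = 32, 288×3/18 = 48, 288×1/18 = 16.
type 1: (6 − 16)²/16 = 100/16 = 6.2500
type 2: (43 − 32)²/32 = 121/32 = 3.7813
type 3: (62 − 64)²/64 = 4/64 = 0.0625
type 4: (75 − 48)²/48 = 729/48 = 15.1875
type 5: (40 − 32)²/32 = 64/32 = 2.0000
type 6: (28 − 32)²/32 = 16/32 = 0.5000
type 7: (31 − 48)²/48 = 289/48 = 6.0208
type 8: (3 − 16)²/16 = 169/16 = 10.5625
Sum = 44.365
df = 7. Since 44.365 > 12.017, we reject H₀.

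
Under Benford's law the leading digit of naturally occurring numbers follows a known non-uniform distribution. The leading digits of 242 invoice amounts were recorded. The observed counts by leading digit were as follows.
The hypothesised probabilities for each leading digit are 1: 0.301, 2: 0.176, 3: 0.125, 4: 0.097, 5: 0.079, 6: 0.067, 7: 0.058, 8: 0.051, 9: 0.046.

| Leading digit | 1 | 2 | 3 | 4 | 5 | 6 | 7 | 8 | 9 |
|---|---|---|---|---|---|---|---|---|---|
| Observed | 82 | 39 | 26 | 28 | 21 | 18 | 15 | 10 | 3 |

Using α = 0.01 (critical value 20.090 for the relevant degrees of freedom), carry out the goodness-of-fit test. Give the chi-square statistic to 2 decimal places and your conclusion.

9.76; do not reject

Expected counts E_i = n·p_i: 242×0.301 = 72.842, 242×0.176 = 42.592, 242×0.125 = 30.25, 242×0.097 = 23.474, 242×0.079 = 19.118, 242×0.067 = 16.214, 242×0.058 = 14.036, 242×0.051 = 12.342, 242×0.046 = 11.132.
1: (82 − 72.842)²/72.842 = 83.868964/72.842 = 1.151
2: (39 − 42.592)²/42.592 = 12.902464/42.592 = 0.303
3: (26 − 30.25)²/30.25 = 18.0625/30.25 = 0.597
4: (28 − 23.474)²/23.474 = 20.484676/23.474 = 0.873
5: (21 − 19.118)²/19.118 = 3.541924/19.118 = 0.185
6: (18 − 16.214)²/16.214 = 3.189796/16.214 = 0.197
7: (15 − 14.036)²/14.036 = 0.929296/14.036 = 0.066
8: (10 − 12.342)²/12.342 = 5.484964/12.342 = 0.444
9: (3 − 11.132)²/11.132 = 66.129424/11.132 = 5.940
Sum = 9.76
df = 8. Since 9.76 < 20.090, we do not reject H₀.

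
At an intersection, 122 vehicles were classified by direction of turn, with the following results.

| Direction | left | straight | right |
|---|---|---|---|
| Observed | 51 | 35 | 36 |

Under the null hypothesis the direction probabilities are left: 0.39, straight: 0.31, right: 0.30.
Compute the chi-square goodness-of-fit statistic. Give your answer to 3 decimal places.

0.466

Expected counts E_i = n·p_i: 122×0.39 = 47.58, 122×0.31 = 37.82, 122×0.30 = 36.6.
χ² = (51−47.58)²/47.58 + (35−37.82)²/37.82 + (36−36.6)²/36.6
   = 0.2458 + 0.2103 + 0.0098
Sum = 0.466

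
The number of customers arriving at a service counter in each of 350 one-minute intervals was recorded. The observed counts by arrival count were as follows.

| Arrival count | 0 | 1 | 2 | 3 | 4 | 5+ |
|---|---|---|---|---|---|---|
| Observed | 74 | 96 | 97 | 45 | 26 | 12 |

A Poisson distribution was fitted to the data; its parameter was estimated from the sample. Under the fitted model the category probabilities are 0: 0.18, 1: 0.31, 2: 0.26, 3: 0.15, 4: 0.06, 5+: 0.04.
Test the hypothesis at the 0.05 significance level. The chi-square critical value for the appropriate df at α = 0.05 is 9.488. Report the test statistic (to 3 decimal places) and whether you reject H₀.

Expected counts E_i = n·p_i: 350×0.18 = 63, 350×0.31 = 108.5, 350×0.26 = 91, 350×0.15 = 52.5, 350×0.06 = 21, 350×0.04 = 14.
cat         O        E   (O−E)²/E
0          74       63     1.9206
1          96    108.5     1.4401
2          97       91     0.3956
3          45     52.5     1.0714
4          26       21     1.1905
5+         12       14     0.2857
Sum = 6.304
df = 4. Since 6.304 < 9.488, we do not reject H₀.

6.304; do not reject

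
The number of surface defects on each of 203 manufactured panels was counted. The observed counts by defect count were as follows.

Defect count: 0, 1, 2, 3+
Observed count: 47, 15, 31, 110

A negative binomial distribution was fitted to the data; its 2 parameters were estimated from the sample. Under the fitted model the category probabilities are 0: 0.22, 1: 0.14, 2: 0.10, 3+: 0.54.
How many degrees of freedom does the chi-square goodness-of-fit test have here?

1

There are k = 4 categories and 2 parameters estimated from the data, so df = 4 − 1 − 2 = 1.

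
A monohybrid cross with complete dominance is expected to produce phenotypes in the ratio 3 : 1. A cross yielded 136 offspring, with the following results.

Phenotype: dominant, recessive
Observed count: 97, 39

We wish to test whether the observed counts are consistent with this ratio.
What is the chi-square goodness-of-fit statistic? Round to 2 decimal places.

0.98

Ratio total = 4. Expected counts: 136×3/4 = 102, 136×1/4 = 34.
χ² = (97−102)²/102 + (39−34)²/34
   = 0.245 + 0.735
Sum = 0.98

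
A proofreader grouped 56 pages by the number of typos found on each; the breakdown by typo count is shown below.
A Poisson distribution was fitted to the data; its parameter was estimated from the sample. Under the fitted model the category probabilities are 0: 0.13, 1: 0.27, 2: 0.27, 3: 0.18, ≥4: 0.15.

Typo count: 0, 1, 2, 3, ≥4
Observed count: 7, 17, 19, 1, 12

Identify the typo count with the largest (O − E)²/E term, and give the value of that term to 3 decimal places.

Expected counts E_i = n·p_i: 56×0.13 = 7.28, 56×0.27 = 15.12, 56×0.27 = 15.12, 56×0.18 = 10.08, 56×0.15 = 8.4.
χ² = (7−7.28)²/7.28 + (17−15.12)²/15.12 + (19−15.12)²/15.12 + (1−10.08)²/10.08 + (12−8.4)²/8.4
   = 0.0108 + 0.2338 + 0.9957 + 8.1792 + 1.5429
The largest term is for 3: 8.179.

3, 8.179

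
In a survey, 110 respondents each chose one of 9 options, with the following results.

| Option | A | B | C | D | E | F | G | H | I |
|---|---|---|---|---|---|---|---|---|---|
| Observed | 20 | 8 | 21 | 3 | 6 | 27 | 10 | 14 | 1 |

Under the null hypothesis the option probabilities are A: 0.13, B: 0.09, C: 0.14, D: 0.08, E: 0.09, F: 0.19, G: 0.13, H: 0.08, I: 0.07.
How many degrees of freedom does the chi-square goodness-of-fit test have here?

8

There are k = 9 categories and no parameters were estimated from the data, so df = 9 − 1 = 8.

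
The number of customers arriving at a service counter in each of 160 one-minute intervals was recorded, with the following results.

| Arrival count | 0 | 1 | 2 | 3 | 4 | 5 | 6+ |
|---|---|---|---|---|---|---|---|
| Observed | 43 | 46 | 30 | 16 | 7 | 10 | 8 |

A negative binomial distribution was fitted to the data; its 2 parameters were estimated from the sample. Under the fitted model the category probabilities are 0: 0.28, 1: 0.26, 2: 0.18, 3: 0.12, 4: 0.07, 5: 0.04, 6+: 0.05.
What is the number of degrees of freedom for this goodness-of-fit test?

There are k = 7 categories and 2 parameters estimated from the data, so df = 7 − 1 − 2 = 4.

4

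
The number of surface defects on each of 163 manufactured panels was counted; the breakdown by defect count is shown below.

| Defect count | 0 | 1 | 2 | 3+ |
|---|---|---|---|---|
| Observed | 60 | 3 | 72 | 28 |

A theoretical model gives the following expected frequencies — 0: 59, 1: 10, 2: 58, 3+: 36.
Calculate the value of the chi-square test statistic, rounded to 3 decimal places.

cat         O        E   (O−E)²/E
0          60       59     0.0169
1           3       10     4.9000
2          72       58     3.3793
3+         28       36     1.7778
Sum = 10.074

10.074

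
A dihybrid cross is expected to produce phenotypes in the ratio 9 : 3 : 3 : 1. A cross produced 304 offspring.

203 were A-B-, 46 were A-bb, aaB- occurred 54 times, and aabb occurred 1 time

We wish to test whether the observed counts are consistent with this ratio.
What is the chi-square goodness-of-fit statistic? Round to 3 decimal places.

25.322

Ratio total = 16. Expected counts: 304×9/16 = 171, 304×3/16 = 57, 304×3/16 = 57, 304×1/16 = 19.
A-B-: (203 − 171)²/171 = 1024/171 = 5.9883
A-bb: (46 − 57)²/57 = 121/57 = 2.1228
aaB-: (54 − 57)²/57 = 9/57 = 0.1579
aabb: (1 − 19)²/19 = 324/19 = 17.0526
Sum = 25.322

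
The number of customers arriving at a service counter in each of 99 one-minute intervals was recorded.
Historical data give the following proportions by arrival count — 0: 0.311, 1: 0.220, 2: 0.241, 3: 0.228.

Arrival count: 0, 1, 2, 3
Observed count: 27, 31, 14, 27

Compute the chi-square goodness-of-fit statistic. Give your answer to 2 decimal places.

Expected counts E_i = n·p_i: 99×0.311 = 30.789, 99×0.220 = 21.78, 99×0.241 = 23.859, 99×0.228 = 22.572.
0: (27 − 30.789)²/30.789 = 14.356521/30.789 = 0.466
1: (31 − 21.78)²/21.78 = 85.0084/21.78 = 3.903
2: (14 − 23.859)²/23.859 = 97.199881/23.859 = 4.074
3: (27 − 22.572)²/22.572 = 19.607184/22.572 = 0.869
Sum = 9.31

9.31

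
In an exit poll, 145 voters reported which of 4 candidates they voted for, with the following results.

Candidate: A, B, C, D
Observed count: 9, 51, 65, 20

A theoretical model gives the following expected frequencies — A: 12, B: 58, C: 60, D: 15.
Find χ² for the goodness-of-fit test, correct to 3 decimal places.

χ² = (9−12)²/12 + (51−58)²/58 + (65−60)²/60 + (20−15)²/15
   = 0.7500 + 0.8448 + 0.4167 + 1.6667
Sum = 3.678

3.678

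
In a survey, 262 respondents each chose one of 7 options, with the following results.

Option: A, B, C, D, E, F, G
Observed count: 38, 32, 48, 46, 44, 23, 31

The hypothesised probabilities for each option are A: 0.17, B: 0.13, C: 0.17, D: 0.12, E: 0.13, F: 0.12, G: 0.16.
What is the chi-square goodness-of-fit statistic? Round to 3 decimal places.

Expected counts E_i = n·p_i: 262×0.17 = 44.54, 262×0.13 = 34.06, 262×0.17 = 44.54, 262×0.12 = 31.44, 262×0.13 = 34.06, 262×0.12 = 31.44, 262×0.16 = 41.92.
χ² = (38−44.54)²/44.54 + (32−34.06)²/34.06 + (48−44.54)²/44.54 + (46−31.44)²/31.44 + (44−34.06)²/34.06 + (23−31.44)²/31.44 + (31−41.92)²/41.92
   = 0.9603 + 0.1246 + 0.2688 + 6.7428 + 2.9009 + 2.2657 + 2.8446
Sum = 16.108

16.108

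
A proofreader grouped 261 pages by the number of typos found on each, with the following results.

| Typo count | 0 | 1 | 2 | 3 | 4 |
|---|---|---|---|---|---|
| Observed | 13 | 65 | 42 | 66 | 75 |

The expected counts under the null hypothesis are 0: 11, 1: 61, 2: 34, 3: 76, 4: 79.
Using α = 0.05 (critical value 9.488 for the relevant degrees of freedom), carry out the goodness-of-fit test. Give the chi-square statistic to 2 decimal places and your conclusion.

4.03; do not reject

cat         O        E   (O−E)²/E
0          13       11      0.364
1          65       61      0.262
2          42       34      1.882
3          66       76      1.316
4          75       79      0.203
Sum = 4.03
df = 4. Since 4.03 < 9.488, we do not reject H₀.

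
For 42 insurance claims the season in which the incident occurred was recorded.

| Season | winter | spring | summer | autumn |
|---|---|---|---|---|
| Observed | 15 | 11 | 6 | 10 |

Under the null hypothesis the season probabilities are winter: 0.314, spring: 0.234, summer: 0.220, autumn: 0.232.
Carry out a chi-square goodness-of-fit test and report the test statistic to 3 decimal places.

Expected counts E_i = n·p_i: 42×0.314 = 13.188, 42×0.234 = 9.828, 42×0.220 = 9.24, 42×0.232 = 9.744.
cat         O        E   (O−E)²/E
winter     15   13.188     0.2490
spring     11    9.828     0.1398
summer      6     9.24     1.1361
autumn     10    9.744     0.0067
Sum = 1.532

1.532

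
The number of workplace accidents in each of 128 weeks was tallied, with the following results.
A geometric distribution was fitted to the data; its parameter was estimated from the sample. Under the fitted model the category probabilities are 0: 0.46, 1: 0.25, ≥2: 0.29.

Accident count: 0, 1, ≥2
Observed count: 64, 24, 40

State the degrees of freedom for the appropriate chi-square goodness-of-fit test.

1

There are k = 3 categories and 1 parameter estimated from the data, so df = 3 − 1 − 1 = 1.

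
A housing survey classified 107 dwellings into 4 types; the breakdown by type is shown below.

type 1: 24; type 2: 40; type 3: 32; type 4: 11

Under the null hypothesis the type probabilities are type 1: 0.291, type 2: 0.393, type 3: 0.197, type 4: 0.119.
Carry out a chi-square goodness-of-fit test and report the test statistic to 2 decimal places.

Expected counts E_i = n·p_i: 107×0.291 = 31.137, 107×0.393 = 42.051, 107×0.197 = 21.079, 107×0.119 = 12.733.
cat         O        E   (O−E)²/E
type 1     24   31.137      1.636
type 2     40   42.051      0.100
type 3     32   21.079      5.658
type 4     11   12.733      0.236
Sum = 7.63

7.63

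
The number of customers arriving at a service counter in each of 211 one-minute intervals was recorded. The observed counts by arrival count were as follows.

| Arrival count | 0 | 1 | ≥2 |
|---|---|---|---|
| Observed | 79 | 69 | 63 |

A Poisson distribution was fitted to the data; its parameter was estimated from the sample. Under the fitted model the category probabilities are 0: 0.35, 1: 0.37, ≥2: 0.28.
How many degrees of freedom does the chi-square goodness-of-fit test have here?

1

There are k = 3 categories and 1 parameter estimated from the data, so df = 3 − 1 − 1 = 1.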